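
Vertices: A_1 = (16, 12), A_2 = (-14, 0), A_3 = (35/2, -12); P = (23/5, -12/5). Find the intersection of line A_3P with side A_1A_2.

Barycentric coordinates of P with respect to A_1A_2A_3: (1/5, 2/5, 2/5).
On side A_1A_2 the A_3-coordinate is zero; dropping P's A_3-weight 2/5 and renormalizing the remaining 1/5 : 2/5 gives weights 1/3, 2/3 on A_1, A_2.
Q = (1/3)·(16, 12) + (2/3)·(-14, 0) = (-4, 4).

(-4, 4)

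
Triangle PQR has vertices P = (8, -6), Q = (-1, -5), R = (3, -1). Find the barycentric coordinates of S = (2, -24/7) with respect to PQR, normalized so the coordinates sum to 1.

(1/7, 3/7, 3/7)

Signed area of the reference triangle: [PQR] = ½·(8·(-5−(-1)) + (-1)·(-1−(-6)) + 3·(-6−(-5))) = ½·(-32 − 5 − 3) = -20.
[SQR] = ½·(2·(-5−(-1)) + (-1)·(-1−(-24/7)) + 3·(-24/7−(-5))) = ½·(-8 − 17/7 + 33/7) = -20/7, so the P-coordinate is (-20/7)/(-20) = 1/7.
[PSR] = ½·(8·(-24/7−(-1)) + 2·(-1−(-6)) + 3·(-6−(-24/7))) = ½·(-136/7 + 10 − 54/7) = -60/7, so the Q-coordinate is 3/7.
[PQS] = ½·(8·(-5−(-24/7)) + (-1)·(-24/7−(-6)) + 2·(-6−(-5))) = ½·(-88/7 − 18/7 − 2) = -60/7, so the R-coordinate is 3/7.
Check: 1/7 + 3/7 + 3/7 = 1.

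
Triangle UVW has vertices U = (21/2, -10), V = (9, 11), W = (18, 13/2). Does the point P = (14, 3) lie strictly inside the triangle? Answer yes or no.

yes

Barycentric coordinates of P: (22/81, 53/243, 124/243).
The three coordinates are positive, positive, positive; a point is interior exactly when all three are positive.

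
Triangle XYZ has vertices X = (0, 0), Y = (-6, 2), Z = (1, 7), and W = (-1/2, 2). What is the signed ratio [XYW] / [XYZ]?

1/4

[XYZ] = ½·(0·(2−7) + (-6)·(7−0) + 1·(0−2)) = ½·(0 − 42 − 2) = -22.
[XYW] = ½·(0·(2−2) + (-6)·(2−0) + (-1/2)·(0−2)) = ½·(0 − 12 + 1) = -11/2, so the ratio is (-11/2)/(-22) = 1/4.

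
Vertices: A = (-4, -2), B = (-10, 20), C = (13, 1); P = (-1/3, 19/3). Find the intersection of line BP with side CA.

(9/2, -1/2)

Barycentric coordinates of P with respect to ABC: (1/3, 1/3, 1/3).
On side CA the B-coordinate is zero; dropping P's B-weight 1/3 and renormalizing the remaining 1/3 : 1/3 gives weights 1/2, 1/2 on C, A.
Q = (1/2)·(13, 1) + (1/2)·(-4, -2) = (9/2, -1/2).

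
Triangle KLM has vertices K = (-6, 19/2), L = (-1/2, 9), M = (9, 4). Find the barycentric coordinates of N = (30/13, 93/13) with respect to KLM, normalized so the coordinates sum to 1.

Signed area of the reference triangle: [KLM] = ½·((-6)·(9−4) + (-1/2)·(4−(19/2)) + 9·(19/2−9)) = ½·(-30 + 11/4 + 9/2) = -91/8.
[NLM] = ½·((30/13)·(9−4) + (-1/2)·(4−(93/13)) + 9·(93/13−9)) = ½·(150/13 + 41/26 − 216/13) = -7/4, so the K-coordinate is (-7/4)/(-91/8) = 2/13.
[KNM] = ½·((-6)·(93/13−4) + (30/13)·(4−(19/2)) + 9·(19/2−(93/13))) = ½·(-246/13 − 165/13 + 549/26) = -21/4, so the L-coordinate is 6/13.
[KLN] = ½·((-6)·(9−(93/13)) + (-1/2)·(93/13−(19/2)) + (30/13)·(19/2−9)) = ½·(-144/13 + 61/52 + 15/13) = -35/8, so the M-coordinate is 5/13.

(2/13, 6/13, 5/13)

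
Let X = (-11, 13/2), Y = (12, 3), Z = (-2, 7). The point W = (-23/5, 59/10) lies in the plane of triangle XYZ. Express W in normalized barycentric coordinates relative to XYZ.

Signed area of the reference triangle: [XYZ] = ½·((-11)·(3−7) + 12·(7−(13/2)) + (-2)·(13/2−3)) = ½·(44 + 6 − 7) = 43/2.
[WYZ] = ½·((-23/5)·(3−7) + 12·(7−(59/10)) + (-2)·(59/10−3)) = ½·(92/5 + 66/5 − 29/5) = 129/10, so the X-coordinate is (129/10)/(43/2) = 3/5.
[XWZ] = ½·((-11)·(59/10−7) + (-23/5)·(7−(13/2)) + (-2)·(13/2−(59/10))) = ½·(121/10 − 23/10 − 6/5) = 43/10, so the Y-coordinate is 1/5.
[XYW] = ½·((-11)·(3−(59/10)) + 12·(59/10−(13/2)) + (-23/5)·(13/2−3)) = ½·(319/10 − 36/5 − 161/10) = 43/10, so the Z-coordinate is 1/5.
Check: 3/5 + 1/5 + 1/5 = 1.

(3/5, 1/5, 1/5)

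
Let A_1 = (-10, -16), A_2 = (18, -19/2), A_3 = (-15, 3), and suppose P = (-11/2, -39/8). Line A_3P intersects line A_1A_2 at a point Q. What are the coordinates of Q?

(4, -51/4)

Barycentric coordinates of P with respect to A_1A_2A_3: (1/4, 1/4, 1/2).
On side A_1A_2 the A_3-coordinate is zero; dropping P's A_3-weight 1/2 and renormalizing the remaining 1/4 : 1/4 gives weights 1/2, 1/2 on A_1, A_2.
Q = (1/2)·(-10, -16) + (1/2)·(18, -19/2) = (4, -51/4).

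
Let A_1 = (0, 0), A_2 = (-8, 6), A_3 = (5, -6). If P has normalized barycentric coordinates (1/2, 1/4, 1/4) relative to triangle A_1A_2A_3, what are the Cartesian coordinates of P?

P = (1/2)·A_1 + (1/4)·A_2 + (1/4)·A_3.
x-coordinate: (1/2)·0 + (1/4)·(-8) + (1/4)·5 = -3/4.
y-coordinate: (1/2)·0 + (1/4)·6 + (1/4)·(-6) = 0.

(-3/4, 0)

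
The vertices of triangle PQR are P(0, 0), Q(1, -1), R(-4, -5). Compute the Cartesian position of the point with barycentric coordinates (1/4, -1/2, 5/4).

S = (1/4)·P + (-1/2)·Q + (5/4)·R.
x-coordinate: (1/4)·0 + (-1/2)·1 + (5/4)·(-4) = -11/2.
y-coordinate: (1/4)·0 + (-1/2)·(-1) + (5/4)·(-5) = -23/4.

(-11/2, -23/4)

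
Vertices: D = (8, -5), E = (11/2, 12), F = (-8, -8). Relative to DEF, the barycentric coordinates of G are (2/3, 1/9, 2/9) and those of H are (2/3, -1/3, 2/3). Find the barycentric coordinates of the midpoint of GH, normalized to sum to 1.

(2/3, -1/9, 4/9)

Since both coordinate triples sum to 1, the midpoint's barycentrics are the componentwise average.
(2/3+2/3)/2 = 2/3; similarly -1/9 and 4/9.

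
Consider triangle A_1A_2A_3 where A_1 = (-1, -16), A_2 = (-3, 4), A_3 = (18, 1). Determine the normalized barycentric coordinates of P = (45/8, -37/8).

Signed area of the reference triangle: [A_1A_2A_3] = ½·((-1)·(4−1) + (-3)·(1−(-16)) + 18·(-16−4)) = ½·(-3 − 51 − 360) = -207.
[PA_2A_3] = ½·((45/8)·(4−1) + (-3)·(1−(-37/8)) + 18·(-37/8−4)) = ½·(135/8 − 135/8 − 621/4) = -621/8, so the A_1-coordinate is (-621/8)/(-207) = 3/8.
[A_1PA_3] = ½·((-1)·(-37/8−1) + (45/8)·(1−(-16)) + 18·(-16−(-37/8))) = ½·(45/8 + 765/8 − 819/4) = -207/4, so the A_2-coordinate is 1/4.
[A_1A_2P] = ½·((-1)·(4−(-37/8)) + (-3)·(-37/8−(-16)) + (45/8)·(-16−4)) = ½·(-69/8 − 273/8 − 225/2) = -621/8, so the A_3-coordinate is 3/8.
Check: 3/8 + 1/4 + 3/8 = 1.

(3/8, 1/4, 3/8)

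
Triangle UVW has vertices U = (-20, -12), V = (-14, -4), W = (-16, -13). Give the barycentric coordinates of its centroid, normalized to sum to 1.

(1/3, 1/3, 1/3)

The centroid is the average of the vertices, so each weight is 1/3.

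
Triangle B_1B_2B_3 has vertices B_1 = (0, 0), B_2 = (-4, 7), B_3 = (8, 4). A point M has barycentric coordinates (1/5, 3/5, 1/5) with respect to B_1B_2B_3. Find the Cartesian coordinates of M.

M = (1/5)·B_1 + (3/5)·B_2 + (1/5)·B_3.
x-coordinate: (1/5)·0 + (3/5)·(-4) + (1/5)·8 = -4/5.
y-coordinate: (1/5)·0 + (3/5)·7 + (1/5)·4 = 5.

(-4/5, 5)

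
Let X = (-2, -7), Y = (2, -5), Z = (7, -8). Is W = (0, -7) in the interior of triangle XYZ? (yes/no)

Barycentric coordinates of W: (8/11, 1/11, 2/11).
The three coordinates are positive, positive, positive; a point is interior exactly when all three are positive.

yes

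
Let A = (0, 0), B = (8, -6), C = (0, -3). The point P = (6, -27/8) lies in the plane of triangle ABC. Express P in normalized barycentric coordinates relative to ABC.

Signed area of the reference triangle: [ABC] = ½·(0·(-6−(-3)) + 8·(-3−0) + 0·(0−(-6))) = ½·(0 − 24 + 0) = -12.
[PBC] = ½·(6·(-6−(-3)) + 8·(-3−(-27/8)) + 0·(-27/8−(-6))) = ½·(-18 + 3 + 0) = -15/2, so the A-coordinate is (-15/2)/(-12) = 5/8.
[APC] = ½·(0·(-27/8−(-3)) + 6·(-3−0) + 0·(0−(-27/8))) = ½·(0 − 18 + 0) = -9, so the B-coordinate is 3/4.
[ABP] = ½·(0·(-6−(-27/8)) + 8·(-27/8−0) + 6·(0−(-6))) = ½·(0 − 27 + 36) = 9/2, so the C-coordinate is -3/8.

(5/8, 3/4, -3/8)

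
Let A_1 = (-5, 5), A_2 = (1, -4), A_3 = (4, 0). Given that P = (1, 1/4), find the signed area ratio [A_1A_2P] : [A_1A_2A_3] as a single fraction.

1/2

[A_1A_2A_3] = ½·((-5)·(-4−0) + 1·(0−5) + 4·(5−(-4))) = ½·(20 − 5 + 36) = 51/2.
[A_1A_2P] = ½·((-5)·(-4−(1/4)) + 1·(1/4−5) + 1·(5−(-4))) = ½·(85/4 − 19/4 + 9) = 51/4, so the ratio is (51/4)/(51/2) = 1/2.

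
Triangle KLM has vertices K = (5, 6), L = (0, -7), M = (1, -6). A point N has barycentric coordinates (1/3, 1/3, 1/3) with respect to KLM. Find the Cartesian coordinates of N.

(2, -7/3)

N = (1/3)·K + (1/3)·L + (1/3)·M.
x-coordinate: (1/3)·5 + (1/3)·0 + (1/3)·1 = 2.
y-coordinate: (1/3)·6 + (1/3)·(-7) + (1/3)·(-6) = -7/3.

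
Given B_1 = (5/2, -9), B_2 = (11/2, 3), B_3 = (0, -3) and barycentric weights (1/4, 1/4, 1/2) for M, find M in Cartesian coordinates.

M = (1/4)·B_1 + (1/4)·B_2 + (1/2)·B_3.
x-coordinate: (1/4)·(5/2) + (1/4)·(11/2) + (1/2)·0 = 2.
y-coordinate: (1/4)·(-9) + (1/4)·3 + (1/2)·(-3) = -3.

(2, -3)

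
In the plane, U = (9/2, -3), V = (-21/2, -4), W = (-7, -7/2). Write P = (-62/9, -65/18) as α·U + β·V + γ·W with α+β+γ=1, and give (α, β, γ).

(1/9, 1/3, 5/9)

Signed area of the reference triangle: [UVW] = ½·((9/2)·(-4−(-7/2)) + (-21/2)·(-7/2−(-3)) + (-7)·(-3−(-4))) = ½·(-9/4 + 21/4 − 7) = -2.
[PVW] = ½·((-62/9)·(-4−(-7/2)) + (-21/2)·(-7/2−(-65/18)) + (-7)·(-65/18−(-4))) = ½·(31/9 − 7/6 − 49/18) = -2/9, so the U-coordinate is (-2/9)/(-2) = 1/9.
[UPW] = ½·((9/2)·(-65/18−(-7/2)) + (-62/9)·(-7/2−(-3)) + (-7)·(-3−(-65/18))) = ½·(-1/2 + 31/9 − 77/18) = -2/3, so the V-coordinate is 1/3.
[UVP] = ½·((9/2)·(-4−(-65/18)) + (-21/2)·(-65/18−(-3)) + (-62/9)·(-3−(-4))) = ½·(-7/4 + 77/12 − 62/9) = -10/9, so the W-coordinate is 5/9.
Check: 1/9 + 1/3 + 5/9 = 1.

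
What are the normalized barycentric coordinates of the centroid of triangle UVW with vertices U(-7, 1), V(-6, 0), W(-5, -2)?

The centroid is the average of the vertices, so each weight is 1/3.

(1/3, 1/3, 1/3)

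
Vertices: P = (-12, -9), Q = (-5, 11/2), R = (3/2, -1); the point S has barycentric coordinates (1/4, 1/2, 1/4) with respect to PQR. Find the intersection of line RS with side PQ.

(-22/3, 2/3)

Line RS meets PQ where the R-coordinate vanishes; zeroing S's R-weight and renormalizing leaves P, Q-weights 1/4 : 1/2 → (1/3, 2/3).
So T = (1/3)·P + (2/3)·Q = (-22/3, 2/3).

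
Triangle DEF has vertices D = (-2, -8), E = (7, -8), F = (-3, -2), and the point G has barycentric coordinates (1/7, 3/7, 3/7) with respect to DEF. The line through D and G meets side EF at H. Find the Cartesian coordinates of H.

Line DG meets EF where the D-coordinate vanishes; zeroing G's D-weight and renormalizing leaves E, F-weights 3/7 : 3/7 → (1/2, 1/2).
So H = (1/2)·E + (1/2)·F = (2, -5).

(2, -5)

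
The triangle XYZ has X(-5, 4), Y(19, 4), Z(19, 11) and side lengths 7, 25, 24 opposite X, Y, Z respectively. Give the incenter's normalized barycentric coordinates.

The incenter has barycentric coordinates proportional to the opposite side lengths: (7 : 25 : 24).
Normalizing by 7+25+24 = 56 gives (1/8, 25/56, 3/7).

(1/8, 25/56, 3/7)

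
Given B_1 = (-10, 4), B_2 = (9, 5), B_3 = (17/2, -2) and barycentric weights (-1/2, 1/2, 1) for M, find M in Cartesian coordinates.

M = (-1/2)·B_1 + (1/2)·B_2 + 1·B_3.
x-coordinate: (-1/2)·(-10) + (1/2)·9 + 1·(17/2) = 18.
y-coordinate: (-1/2)·4 + (1/2)·5 + 1·(-2) = -3/2.

(18, -3/2)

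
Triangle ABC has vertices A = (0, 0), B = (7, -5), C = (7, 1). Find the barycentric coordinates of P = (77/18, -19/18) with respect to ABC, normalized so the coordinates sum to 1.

(7/18, 5/18, 1/3)

Signed area of the reference triangle: [ABC] = ½·(0·(-5−1) + 7·(1−0) + 7·(0−(-5))) = ½·(0 + 7 + 35) = 21.
[PBC] = ½·((77/18)·(-5−1) + 7·(1−(-19/18)) + 7·(-19/18−(-5))) = ½·(-77/3 + 259/18 + 497/18) = 49/6, so the A-coordinate is (49/6)/21 = 7/18.
[APC] = ½·(0·(-19/18−1) + (77/18)·(1−0) + 7·(0−(-19/18))) = ½·(0 + 77/18 + 133/18) = 35/6, so the B-coordinate is 5/18.
[ABP] = ½·(0·(-5−(-19/18)) + 7·(-19/18−0) + (77/18)·(0−(-5))) = ½·(0 − 133/18 + 385/18) = 7, so the C-coordinate is 1/3.
Check: 7/18 + 5/18 + 1/3 = 1.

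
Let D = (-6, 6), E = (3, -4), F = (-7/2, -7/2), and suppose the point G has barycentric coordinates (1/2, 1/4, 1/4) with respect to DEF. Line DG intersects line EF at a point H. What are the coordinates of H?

Line DG meets EF where the D-coordinate vanishes; zeroing G's D-weight and renormalizing leaves E, F-weights 1/4 : 1/4 → (1/2, 1/2).
So H = (1/2)·E + (1/2)·F = (-1/4, -15/4).

(-1/4, -15/4)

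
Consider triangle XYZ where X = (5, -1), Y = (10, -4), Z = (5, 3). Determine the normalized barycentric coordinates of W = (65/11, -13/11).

(8/11, 2/11, 1/11)

Signed area of the reference triangle: [XYZ] = ½·(5·(-4−3) + 10·(3−(-1)) + 5·(-1−(-4))) = ½·(-35 + 40 + 15) = 10.
[WYZ] = ½·((65/11)·(-4−3) + 10·(3−(-13/11)) + 5·(-13/11−(-4))) = ½·(-455/11 + 460/11 + 155/11) = 80/11, so the X-coordinate is (80/11)/10 = 8/11.
[XWZ] = ½·(5·(-13/11−3) + (65/11)·(3−(-1)) + 5·(-1−(-13/11))) = ½·(-230/11 + 260/11 + 10/11) = 20/11, so the Y-coordinate is 2/11.
[XYW] = ½·(5·(-4−(-13/11)) + 10·(-13/11−(-1)) + (65/11)·(-1−(-4))) = ½·(-155/11 − 20/11 + 195/11) = 10/11, so the Z-coordinate is 1/11.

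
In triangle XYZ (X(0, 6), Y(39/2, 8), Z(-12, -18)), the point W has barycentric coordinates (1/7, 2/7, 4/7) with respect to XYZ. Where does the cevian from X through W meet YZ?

(-3/2, -28/3)

Line XW meets YZ where the X-coordinate vanishes; zeroing W's X-weight and renormalizing leaves Y, Z-weights 2/7 : 4/7 → (1/3, 2/3).
So V = (1/3)·Y + (2/3)·Z = (-3/2, -28/3).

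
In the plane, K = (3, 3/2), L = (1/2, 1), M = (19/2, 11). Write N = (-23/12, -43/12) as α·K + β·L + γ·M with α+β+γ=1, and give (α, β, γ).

(5/6, 2/3, -1/2)

Signed area of the reference triangle: [KLM] = ½·(3·(1−11) + (1/2)·(11−(3/2)) + (19/2)·(3/2−1)) = ½·(-30 + 19/4 + 19/4) = -41/4.
[NLM] = ½·((-23/12)·(1−11) + (1/2)·(11−(-43/12)) + (19/2)·(-43/12−1)) = ½·(115/6 + 175/24 − 1045/24) = -205/24, so the K-coordinate is (-205/24)/(-41/4) = 5/6.
[KNM] = ½·(3·(-43/12−11) + (-23/12)·(11−(3/2)) + (19/2)·(3/2−(-43/12))) = ½·(-175/4 − 437/24 + 1159/24) = -41/6, so the L-coordinate is 2/3.
[KLN] = ½·(3·(1−(-43/12)) + (1/2)·(-43/12−(3/2)) + (-23/12)·(3/2−1)) = ½·(55/4 − 61/24 − 23/24) = 41/8, so the M-coordinate is -1/2.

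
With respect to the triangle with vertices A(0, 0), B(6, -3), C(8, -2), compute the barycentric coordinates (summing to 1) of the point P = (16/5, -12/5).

Signed area of the reference triangle: [ABC] = ½·(0·(-3−(-2)) + 6·(-2−0) + 8·(0−(-3))) = ½·(0 − 12 + 24) = 6.
[PBC] = ½·((16/5)·(-3−(-2)) + 6·(-2−(-12/5)) + 8·(-12/5−(-3))) = ½·(-16/5 + 12/5 + 24/5) = 2, so the A-coordinate is 2/6 = 1/3.
[APC] = ½·(0·(-12/5−(-2)) + (16/5)·(-2−0) + 8·(0−(-12/5))) = ½·(0 − 32/5 + 96/5) = 32/5, so the B-coordinate is 16/15.
[ABP] = ½·(0·(-3−(-12/5)) + 6·(-12/5−0) + (16/5)·(0−(-3))) = ½·(0 − 72/5 + 48/5) = -12/5, so the C-coordinate is -2/5.

(1/3, 16/15, -2/5)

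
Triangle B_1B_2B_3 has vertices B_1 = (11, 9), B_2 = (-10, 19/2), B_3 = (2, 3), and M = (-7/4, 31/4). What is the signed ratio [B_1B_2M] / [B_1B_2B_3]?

[B_1B_2B_3] = ½·(11·(19/2−3) + (-10)·(3−9) + 2·(9−(19/2))) = ½·(143/2 + 60 − 1) = 261/4.
[B_1B_2M] = ½·(11·(19/2−(31/4)) + (-10)·(31/4−9) + (-7/4)·(9−(19/2))) = ½·(77/4 + 25/2 + 7/8) = 261/16, so the ratio is (261/16)/(261/4) = 1/4.

1/4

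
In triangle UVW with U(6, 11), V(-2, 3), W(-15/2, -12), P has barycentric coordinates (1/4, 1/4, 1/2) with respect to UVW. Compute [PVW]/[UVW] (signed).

1/4

The signed ratio [PVW]/[UVW] equals the barycentric coordinate of P at vertex U, which is 1/4.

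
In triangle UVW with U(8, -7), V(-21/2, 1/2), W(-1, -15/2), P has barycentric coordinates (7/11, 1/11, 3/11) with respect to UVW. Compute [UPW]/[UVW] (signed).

The signed ratio [UPW]/[UVW] equals the barycentric coordinate of P at vertex V, which is 1/11.

1/11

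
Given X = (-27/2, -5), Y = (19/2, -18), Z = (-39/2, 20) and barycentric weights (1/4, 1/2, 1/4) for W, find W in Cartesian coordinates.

(-7/2, -21/4)

W = (1/4)·X + (1/2)·Y + (1/4)·Z.
x-coordinate: (1/4)·(-27/2) + (1/2)·(19/2) + (1/4)·(-39/2) = -7/2.
y-coordinate: (1/4)·(-5) + (1/2)·(-18) + (1/4)·20 = -21/4.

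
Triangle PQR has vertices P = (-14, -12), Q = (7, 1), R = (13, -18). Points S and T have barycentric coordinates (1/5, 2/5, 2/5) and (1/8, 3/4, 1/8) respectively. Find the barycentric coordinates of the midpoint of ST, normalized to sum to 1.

(13/80, 23/40, 21/80)

Since both coordinate triples sum to 1, the midpoint's barycentrics are the componentwise average.
(1/5+1/8)/2 = 13/80; similarly 23/40 and 21/80.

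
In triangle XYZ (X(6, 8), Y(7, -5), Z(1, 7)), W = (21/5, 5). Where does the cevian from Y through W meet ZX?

(7/2, 15/2)

Barycentric coordinates of W with respect to XYZ: (2/5, 1/5, 2/5).
On side ZX the Y-coordinate is zero; dropping W's Y-weight 1/5 and renormalizing the remaining 2/5 : 2/5 gives weights 1/2, 1/2 on Z, X.
V = (1/2)·(1, 7) + (1/2)·(6, 8) = (7/2, 15/2).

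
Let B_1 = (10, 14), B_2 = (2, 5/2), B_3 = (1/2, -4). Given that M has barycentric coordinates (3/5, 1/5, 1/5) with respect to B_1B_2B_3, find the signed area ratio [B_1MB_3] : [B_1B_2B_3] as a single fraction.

1/5

The signed ratio [B_1MB_3]/[B_1B_2B_3] equals the barycentric coordinate of M at vertex B_2, which is 1/5.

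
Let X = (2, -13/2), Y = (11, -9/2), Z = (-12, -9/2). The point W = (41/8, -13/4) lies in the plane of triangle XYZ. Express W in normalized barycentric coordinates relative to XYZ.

(-5/8, 9/8, 1/2)

Signed area of the reference triangle: [XYZ] = ½·(2·(-9/2−(-9/2)) + 11·(-9/2−(-13/2)) + (-12)·(-13/2−(-9/2))) = ½·(0 + 22 + 24) = 23.
[WYZ] = ½·((41/8)·(-9/2−(-9/2)) + 11·(-9/2−(-13/4)) + (-12)·(-13/4−(-9/2))) = ½·(0 − 55/4 − 15) = -115/8, so the X-coordinate is (-115/8)/23 = -5/8.
[XWZ] = ½·(2·(-13/4−(-9/2)) + (41/8)·(-9/2−(-13/2)) + (-12)·(-13/2−(-13/4))) = ½·(5/2 + 41/4 + 39) = 207/8, so the Y-coordinate is 9/8.
[XYW] = ½·(2·(-9/2−(-13/4)) + 11·(-13/4−(-13/2)) + (41/8)·(-13/2−(-9/2))) = ½·(-5/2 + 143/4 − 41/4) = 23/2, so the Z-coordinate is 1/2.
Check: -5/8 + 9/8 + 1/2 = 1.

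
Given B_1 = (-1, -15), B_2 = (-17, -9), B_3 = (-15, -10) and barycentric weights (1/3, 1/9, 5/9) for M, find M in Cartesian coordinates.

M = (1/3)·B_1 + (1/9)·B_2 + (5/9)·B_3.
x-coordinate: (1/3)·(-1) + (1/9)·(-17) + (5/9)·(-15) = -95/9.
y-coordinate: (1/3)·(-15) + (1/9)·(-9) + (5/9)·(-10) = -104/9.

(-95/9, -104/9)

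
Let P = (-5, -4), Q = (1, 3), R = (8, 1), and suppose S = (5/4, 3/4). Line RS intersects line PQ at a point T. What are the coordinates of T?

Barycentric coordinates of S with respect to PQR: (1/4, 1/2, 1/4).
On side PQ the R-coordinate is zero; dropping S's R-weight 1/4 and renormalizing the remaining 1/4 : 1/2 gives weights 1/3, 2/3 on P, Q.
T = (1/3)·(-5, -4) + (2/3)·(1, 3) = (-1, 2/3).

(-1, 2/3)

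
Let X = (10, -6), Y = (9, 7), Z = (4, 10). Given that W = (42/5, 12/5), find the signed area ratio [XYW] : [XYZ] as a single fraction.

1/5

[XYZ] = ½·(10·(7−10) + 9·(10−(-6)) + 4·(-6−7)) = ½·(-30 + 144 − 52) = 31.
[XYW] = ½·(10·(7−(12/5)) + 9·(12/5−(-6)) + (42/5)·(-6−7)) = ½·(46 + 378/5 − 546/5) = 31/5, so the ratio is (31/5)/31 = 1/5.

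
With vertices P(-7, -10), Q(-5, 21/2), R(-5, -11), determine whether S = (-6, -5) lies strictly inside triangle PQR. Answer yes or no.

yes

Barycentric coordinates of S: (1/2, 11/43, 21/86).
The three coordinates are positive, positive, positive; a point is interior exactly when all three are positive.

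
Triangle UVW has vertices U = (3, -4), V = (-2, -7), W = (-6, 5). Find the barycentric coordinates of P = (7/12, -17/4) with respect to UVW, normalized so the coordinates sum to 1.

Signed area of the reference triangle: [UVW] = ½·(3·(-7−5) + (-2)·(5−(-4)) + (-6)·(-4−(-7))) = ½·(-36 − 18 − 18) = -36.
[PVW] = ½·((7/12)·(-7−5) + (-2)·(5−(-17/4)) + (-6)·(-17/4−(-7))) = ½·(-7 − 37/2 − 33/2) = -21, so the U-coordinate is (-21)/(-36) = 7/12.
[UPW] = ½·(3·(-17/4−5) + (7/12)·(5−(-4)) + (-6)·(-4−(-17/4))) = ½·(-111/4 + 21/4 − 3/2) = -12, so the V-coordinate is 1/3.
[UVP] = ½·(3·(-7−(-17/4)) + (-2)·(-17/4−(-4)) + (7/12)·(-4−(-7))) = ½·(-33/4 + 1/2 + 7/4) = -3, so the W-coordinate is 1/12.
Check: 7/12 + 1/3 + 1/12 = 1.

(7/12, 1/3, 1/12)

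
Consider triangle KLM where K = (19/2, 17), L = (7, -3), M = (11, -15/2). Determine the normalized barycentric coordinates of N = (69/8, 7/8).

Signed area of the reference triangle: [KLM] = ½·((19/2)·(-3−(-15/2)) + 7·(-15/2−17) + 11·(17−(-3))) = ½·(171/4 − 343/2 + 220) = 365/8.
[NLM] = ½·((69/8)·(-3−(-15/2)) + 7·(-15/2−(7/8)) + 11·(7/8−(-3))) = ½·(621/16 − 469/8 + 341/8) = 365/32, so the K-coordinate is (365/32)/(365/8) = 1/4.
[KNM] = ½·((19/2)·(7/8−(-15/2)) + (69/8)·(-15/2−17) + 11·(17−(7/8))) = ½·(1273/16 − 3381/16 + 1419/8) = 365/16, so the L-coordinate is 1/2.
[KLN] = ½·((19/2)·(-3−(7/8)) + 7·(7/8−17) + (69/8)·(17−(-3))) = ½·(-589/16 − 903/8 + 345/2) = 365/32, so the M-coordinate is 1/4.
Check: 1/4 + 1/2 + 1/4 = 1.

(1/4, 1/2, 1/4)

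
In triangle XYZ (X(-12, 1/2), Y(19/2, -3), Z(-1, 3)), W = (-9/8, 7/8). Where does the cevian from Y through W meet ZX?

Barycentric coordinates of W with respect to XYZ: (1/4, 1/4, 1/2).
On side ZX the Y-coordinate is zero; dropping W's Y-weight 1/4 and renormalizing the remaining 1/2 : 1/4 gives weights 2/3, 1/3 on Z, X.
V = (2/3)·(-1, 3) + (1/3)·(-12, 1/2) = (-14/3, 13/6).

(-14/3, 13/6)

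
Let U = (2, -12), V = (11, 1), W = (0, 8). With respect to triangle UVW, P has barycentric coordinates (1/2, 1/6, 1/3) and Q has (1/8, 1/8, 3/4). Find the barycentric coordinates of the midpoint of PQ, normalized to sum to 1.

Since both coordinate triples sum to 1, the midpoint's barycentrics are the componentwise average.
(1/2+1/8)/2 = 5/16; similarly 7/48 and 13/24.

(5/16, 7/48, 13/24)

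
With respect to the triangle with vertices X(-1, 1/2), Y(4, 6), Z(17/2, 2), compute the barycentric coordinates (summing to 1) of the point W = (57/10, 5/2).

(1/5, 1/5, 3/5)

Signed area of the reference triangle: [XYZ] = ½·((-1)·(6−2) + 4·(2−(1/2)) + (17/2)·(1/2−6)) = ½·(-4 + 6 − 187/4) = -179/8.
[WYZ] = ½·((57/10)·(6−2) + 4·(2−(5/2)) + (17/2)·(5/2−6)) = ½·(114/5 − 2 − 119/4) = -179/40, so the X-coordinate is (-179/40)/(-179/8) = 1/5.
[XWZ] = ½·((-1)·(5/2−2) + (57/10)·(2−(1/2)) + (17/2)·(1/2−(5/2))) = ½·(-1/2 + 171/20 − 17) = -179/40, so the Y-coordinate is 1/5.
[XYW] = ½·((-1)·(6−(5/2)) + 4·(5/2−(1/2)) + (57/10)·(1/2−6)) = ½·(-7/2 + 8 − 627/20) = -537/40, so the Z-coordinate is 3/5.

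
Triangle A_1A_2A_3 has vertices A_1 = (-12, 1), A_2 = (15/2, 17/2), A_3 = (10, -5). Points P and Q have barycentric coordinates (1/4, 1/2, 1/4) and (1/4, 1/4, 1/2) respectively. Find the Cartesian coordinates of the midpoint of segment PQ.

Barycentric coordinates of the midpoint are the average: (1/4, 3/8, 3/8).
Converting: (1/4)·A_1 + (3/8)·A_2 + (3/8)·A_3 = (57/16, 25/16).

(57/16, 25/16)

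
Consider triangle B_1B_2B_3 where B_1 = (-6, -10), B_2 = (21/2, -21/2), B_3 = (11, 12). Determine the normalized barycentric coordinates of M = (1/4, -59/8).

Signed area of the reference triangle: [B_1B_2B_3] = ½·((-6)·(-21/2−12) + (21/2)·(12−(-10)) + 11·(-10−(-21/2))) = ½·(135 + 231 + 11/2) = 743/4.
[MB_2B_3] = ½·((1/4)·(-21/2−12) + (21/2)·(12−(-59/8)) + 11·(-59/8−(-21/2))) = ½·(-45/8 + 3255/16 + 275/8) = 3715/32, so the B_1-coordinate is (3715/32)/(743/4) = 5/8.
[B_1MB_3] = ½·((-6)·(-59/8−12) + (1/4)·(12−(-10)) + 11·(-10−(-59/8))) = ½·(465/4 + 11/2 − 231/8) = 743/16, so the B_2-coordinate is 1/4.
[B_1B_2M] = ½·((-6)·(-21/2−(-59/8)) + (21/2)·(-59/8−(-10)) + (1/4)·(-10−(-21/2))) = ½·(75/4 + 441/16 + 1/8) = 743/32, so the B_3-coordinate is 1/8.
Check: 5/8 + 1/4 + 1/8 = 1.

(5/8, 1/4, 1/8)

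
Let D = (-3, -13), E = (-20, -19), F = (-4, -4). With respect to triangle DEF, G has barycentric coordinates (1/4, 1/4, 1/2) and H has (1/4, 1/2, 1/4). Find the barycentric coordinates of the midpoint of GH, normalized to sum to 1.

(1/4, 3/8, 3/8)

Since both coordinate triples sum to 1, the midpoint's barycentrics are the componentwise average.
(1/4+1/4)/2 = 1/4; similarly 3/8 and 3/8.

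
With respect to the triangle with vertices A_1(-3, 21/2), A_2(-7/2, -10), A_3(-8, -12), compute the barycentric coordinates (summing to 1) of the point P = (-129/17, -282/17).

Signed area of the reference triangle: [A_1A_2A_3] = ½·((-3)·(-10−(-12)) + (-7/2)·(-12−(21/2)) + (-8)·(21/2−(-10))) = ½·(-6 + 315/4 − 164) = -365/8.
[PA_2A_3] = ½·((-129/17)·(-10−(-12)) + (-7/2)·(-12−(-282/17)) + (-8)·(-282/17−(-10))) = ½·(-258/17 − 273/17 + 896/17) = 365/34, so the A_1-coordinate is (365/34)/(-365/8) = -4/17.
[A_1PA_3] = ½·((-3)·(-282/17−(-12)) + (-129/17)·(-12−(21/2)) + (-8)·(21/2−(-282/17))) = ½·(234/17 + 5805/34 − 3684/17) = -1095/68, so the A_2-coordinate is 6/17.
[A_1A_2P] = ½·((-3)·(-10−(-282/17)) + (-7/2)·(-282/17−(21/2)) + (-129/17)·(21/2−(-10))) = ½·(-336/17 + 6447/68 − 5289/34) = -5475/136, so the A_3-coordinate is 15/17.

(-4/17, 6/17, 15/17)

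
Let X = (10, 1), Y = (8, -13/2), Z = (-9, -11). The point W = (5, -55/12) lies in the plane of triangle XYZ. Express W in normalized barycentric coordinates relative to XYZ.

(7/18, 7/18, 2/9)

Signed area of the reference triangle: [XYZ] = ½·(10·(-13/2−(-11)) + 8·(-11−1) + (-9)·(1−(-13/2))) = ½·(45 − 96 − 135/2) = -237/4.
[WYZ] = ½·(5·(-13/2−(-11)) + 8·(-11−(-55/12)) + (-9)·(-55/12−(-13/2))) = ½·(45/2 − 154/3 − 69/4) = -553/24, so the X-coordinate is (-553/24)/(-237/4) = 7/18.
[XWZ] = ½·(10·(-55/12−(-11)) + 5·(-11−1) + (-9)·(1−(-55/12))) = ½·(385/6 − 60 − 201/4) = -553/24, so the Y-coordinate is 7/18.
[XYW] = ½·(10·(-13/2−(-55/12)) + 8·(-55/12−1) + 5·(1−(-13/2))) = ½·(-115/6 − 134/3 + 75/2) = -79/6, so the Z-coordinate is 2/9.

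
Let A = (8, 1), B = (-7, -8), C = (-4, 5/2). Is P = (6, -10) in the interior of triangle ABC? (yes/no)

Barycentric coordinates of P: (95/87, 30/29, -98/87).
The three coordinates are positive, positive, negative; a point is interior exactly when all three are positive.

no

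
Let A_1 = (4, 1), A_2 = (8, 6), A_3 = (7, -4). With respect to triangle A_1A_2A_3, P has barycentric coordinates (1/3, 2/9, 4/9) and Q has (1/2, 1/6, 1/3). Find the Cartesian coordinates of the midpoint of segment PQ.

(107/18, 1/36)

Barycentric coordinates of the midpoint are the average: (5/12, 7/36, 7/18).
Converting: (5/12)·A_1 + (7/36)·A_2 + (7/18)·A_3 = (107/18, 1/36).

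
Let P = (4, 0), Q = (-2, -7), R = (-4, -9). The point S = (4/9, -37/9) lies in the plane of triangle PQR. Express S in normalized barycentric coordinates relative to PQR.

Signed area of the reference triangle: [PQR] = ½·(4·(-7−(-9)) + (-2)·(-9−0) + (-4)·(0−(-7))) = ½·(8 + 18 − 28) = -1.
[SQR] = ½·((4/9)·(-7−(-9)) + (-2)·(-9−(-37/9)) + (-4)·(-37/9−(-7))) = ½·(8/9 + 88/9 − 104/9) = -4/9, so the P-coordinate is (-4/9)/(-1) = 4/9.
[PSR] = ½·(4·(-37/9−(-9)) + (4/9)·(-9−0) + (-4)·(0−(-37/9))) = ½·(176/9 − 4 − 148/9) = -4/9, so the Q-coordinate is 4/9.
[PQS] = ½·(4·(-7−(-37/9)) + (-2)·(-37/9−0) + (4/9)·(0−(-7))) = ½·(-104/9 + 74/9 + 28/9) = -1/9, so the R-coordinate is 1/9.

(4/9, 4/9, 1/9)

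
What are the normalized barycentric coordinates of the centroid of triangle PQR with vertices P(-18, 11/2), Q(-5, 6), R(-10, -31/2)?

The centroid is the average of the vertices, so each weight is 1/3.

(1/3, 1/3, 1/3)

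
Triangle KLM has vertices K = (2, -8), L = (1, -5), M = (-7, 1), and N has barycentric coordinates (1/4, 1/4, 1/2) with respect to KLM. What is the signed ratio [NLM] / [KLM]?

The signed ratio [NLM]/[KLM] equals the barycentric coordinate of N at vertex K, which is 1/4.

1/4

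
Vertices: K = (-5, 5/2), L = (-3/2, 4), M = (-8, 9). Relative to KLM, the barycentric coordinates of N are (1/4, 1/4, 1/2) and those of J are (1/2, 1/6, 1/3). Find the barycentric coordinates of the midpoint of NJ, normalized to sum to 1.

Since both coordinate triples sum to 1, the midpoint's barycentrics are the componentwise average.
(1/4+1/2)/2 = 3/8; similarly 5/24 and 5/12.

(3/8, 5/24, 5/12)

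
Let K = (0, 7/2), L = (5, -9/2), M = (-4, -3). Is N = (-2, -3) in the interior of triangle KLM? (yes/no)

yes

Barycentric coordinates of N: (2/43, 26/129, 97/129).
The three coordinates are positive, positive, positive; a point is interior exactly when all three are positive.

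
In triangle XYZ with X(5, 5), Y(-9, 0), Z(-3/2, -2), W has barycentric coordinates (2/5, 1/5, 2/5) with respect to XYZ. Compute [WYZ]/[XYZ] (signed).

2/5

The signed ratio [WYZ]/[XYZ] equals the barycentric coordinate of W at vertex X, which is 2/5.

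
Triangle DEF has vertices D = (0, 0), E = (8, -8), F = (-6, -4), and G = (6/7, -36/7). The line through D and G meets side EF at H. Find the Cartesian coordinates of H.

Barycentric coordinates of G with respect to DEF: (1/7, 3/7, 3/7).
On side EF the D-coordinate is zero; dropping G's D-weight 1/7 and renormalizing the remaining 3/7 : 3/7 gives weights 1/2, 1/2 on E, F.
H = (1/2)·(8, -8) + (1/2)·(-6, -4) = (1, -6).

(1, -6)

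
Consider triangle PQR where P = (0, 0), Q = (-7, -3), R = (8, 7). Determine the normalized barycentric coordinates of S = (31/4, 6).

(1/2, -1/4, 3/4)

Signed area of the reference triangle: [PQR] = ½·(0·(-3−7) + (-7)·(7−0) + 8·(0−(-3))) = ½·(0 − 49 + 24) = -25/2.
[SQR] = ½·((31/4)·(-3−7) + (-7)·(7−6) + 8·(6−(-3))) = ½·(-155/2 − 7 + 72) = -25/4, so the P-coordinate is (-25/4)/(-25/2) = 1/2.
[PSR] = ½·(0·(6−7) + (31/4)·(7−0) + 8·(0−6)) = ½·(0 + 217/4 − 48) = 25/8, so the Q-coordinate is -1/4.
[PQS] = ½·(0·(-3−6) + (-7)·(6−0) + (31/4)·(0−(-3))) = ½·(0 − 42 + 93/4) = -75/8, so the R-coordinate is 3/4.
Check: 1/2 − 1/4 + 3/4 = 1.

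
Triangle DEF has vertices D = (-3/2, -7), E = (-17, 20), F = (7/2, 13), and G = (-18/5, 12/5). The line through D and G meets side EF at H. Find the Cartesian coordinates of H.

(-27/4, 33/2)

Barycentric coordinates of G with respect to DEF: (3/5, 1/5, 1/5).
On side EF the D-coordinate is zero; dropping G's D-weight 3/5 and renormalizing the remaining 1/5 : 1/5 gives weights 1/2, 1/2 on E, F.
H = (1/2)·(-17, 20) + (1/2)·(7/2, 13) = (-27/4, 33/2).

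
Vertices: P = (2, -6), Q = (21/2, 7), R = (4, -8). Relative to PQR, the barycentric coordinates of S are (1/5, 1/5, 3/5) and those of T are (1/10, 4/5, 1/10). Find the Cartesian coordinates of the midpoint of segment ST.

Barycentric coordinates of the midpoint are the average: (3/20, 1/2, 7/20).
Converting: (3/20)·P + (1/2)·Q + (7/20)·R = (139/20, -1/5).

(139/20, -1/5)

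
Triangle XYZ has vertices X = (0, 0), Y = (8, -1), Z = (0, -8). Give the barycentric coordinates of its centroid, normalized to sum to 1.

(1/3, 1/3, 1/3)

The centroid is the average of the vertices, so each weight is 1/3.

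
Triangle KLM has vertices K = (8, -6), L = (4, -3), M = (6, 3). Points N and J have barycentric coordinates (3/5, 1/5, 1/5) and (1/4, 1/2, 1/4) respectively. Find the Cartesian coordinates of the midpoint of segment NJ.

Barycentric coordinates of the midpoint are the average: (17/40, 7/20, 9/40).
Converting: (17/40)·K + (7/20)·L + (9/40)·M = (123/20, -117/40).

(123/20, -117/40)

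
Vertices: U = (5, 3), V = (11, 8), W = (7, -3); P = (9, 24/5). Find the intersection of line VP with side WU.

(6, 0)

Barycentric coordinates of P with respect to UVW: (1/5, 3/5, 1/5).
On side WU the V-coordinate is zero; dropping P's V-weight 3/5 and renormalizing the remaining 1/5 : 1/5 gives weights 1/2, 1/2 on W, U.
Q = (1/2)·(7, -3) + (1/2)·(5, 3) = (6, 0).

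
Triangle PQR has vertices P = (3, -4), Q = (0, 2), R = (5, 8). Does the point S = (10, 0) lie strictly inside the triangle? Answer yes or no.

no

Barycentric coordinates of S: (35/24, -19/12, 9/8).
The three coordinates are positive, negative, positive; a point is interior exactly when all three are positive.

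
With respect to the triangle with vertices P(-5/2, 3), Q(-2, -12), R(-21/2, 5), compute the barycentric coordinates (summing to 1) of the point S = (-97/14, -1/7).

(1/7, 2/7, 4/7)

Signed area of the reference triangle: [PQR] = ½·((-5/2)·(-12−5) + (-2)·(5−3) + (-21/2)·(3−(-12))) = ½·(85/2 − 4 − 315/2) = -119/2.
[SQR] = ½·((-97/14)·(-12−5) + (-2)·(5−(-1/7)) + (-21/2)·(-1/7−(-12))) = ½·(1649/14 − 72/7 − 249/2) = -17/2, so the P-coordinate is (-17/2)/(-119/2) = 1/7.
[PSR] = ½·((-5/2)·(-1/7−5) + (-97/14)·(5−3) + (-21/2)·(3−(-1/7))) = ½·(90/7 − 97/7 − 33) = -17, so the Q-coordinate is 2/7.
[PQS] = ½·((-5/2)·(-12−(-1/7)) + (-2)·(-1/7−3) + (-97/14)·(3−(-12))) = ½·(415/14 + 44/7 − 1455/14) = -34, so the R-coordinate is 4/7.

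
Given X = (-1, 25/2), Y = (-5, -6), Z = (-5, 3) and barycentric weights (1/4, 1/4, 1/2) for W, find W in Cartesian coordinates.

W = (1/4)·X + (1/4)·Y + (1/2)·Z.
x-coordinate: (1/4)·(-1) + (1/4)·(-5) + (1/2)·(-5) = -4.
y-coordinate: (1/4)·(25/2) + (1/4)·(-6) + (1/2)·3 = 25/8.

(-4, 25/8)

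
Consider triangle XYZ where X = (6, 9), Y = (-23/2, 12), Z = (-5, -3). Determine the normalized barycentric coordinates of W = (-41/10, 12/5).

Signed area of the reference triangle: [XYZ] = ½·(6·(12−(-3)) + (-23/2)·(-3−9) + (-5)·(9−12)) = ½·(90 + 138 + 15) = 243/2.
[WYZ] = ½·((-41/10)·(12−(-3)) + (-23/2)·(-3−(12/5)) + (-5)·(12/5−12)) = ½·(-123/2 + 621/10 + 48) = 243/10, so the X-coordinate is (243/10)/(243/2) = 1/5.
[XWZ] = ½·(6·(12/5−(-3)) + (-41/10)·(-3−9) + (-5)·(9−(12/5))) = ½·(162/5 + 246/5 − 33) = 243/10, so the Y-coordinate is 1/5.
[XYW] = ½·(6·(12−(12/5)) + (-23/2)·(12/5−9) + (-41/10)·(9−12)) = ½·(288/5 + 759/10 + 123/10) = 729/10, so the Z-coordinate is 3/5.

(1/5, 1/5, 3/5)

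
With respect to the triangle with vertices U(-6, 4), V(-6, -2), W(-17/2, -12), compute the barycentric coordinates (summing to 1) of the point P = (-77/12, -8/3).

(1/6, 2/3, 1/6)

Signed area of the reference triangle: [UVW] = ½·((-6)·(-2−(-12)) + (-6)·(-12−4) + (-17/2)·(4−(-2))) = ½·(-60 + 96 − 51) = -15/2.
[PVW] = ½·((-77/12)·(-2−(-12)) + (-6)·(-12−(-8/3)) + (-17/2)·(-8/3−(-2))) = ½·(-385/6 + 56 + 17/3) = -5/4, so the U-coordinate is (-5/4)/(-15/2) = 1/6.
[UPW] = ½·((-6)·(-8/3−(-12)) + (-77/12)·(-12−4) + (-17/2)·(4−(-8/3))) = ½·(-56 + 308/3 − 170/3) = -5, so the V-coordinate is 2/3.
[UVP] = ½·((-6)·(-2−(-8/3)) + (-6)·(-8/3−4) + (-77/12)·(4−(-2))) = ½·(-4 + 40 − 77/2) = -5/4, so the W-coordinate is 1/6.
Check: 1/6 + 2/3 + 1/6 = 1.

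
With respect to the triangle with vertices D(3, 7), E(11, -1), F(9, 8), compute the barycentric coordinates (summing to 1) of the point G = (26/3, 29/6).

Signed area of the reference triangle: [DEF] = ½·(3·(-1−8) + 11·(8−7) + 9·(7−(-1))) = ½·(-27 + 11 + 72) = 28.
[GEF] = ½·((26/3)·(-1−8) + 11·(8−(29/6)) + 9·(29/6−(-1))) = ½·(-78 + 209/6 + 105/2) = 14/3, so the D-coordinate is (14/3)/28 = 1/6.
[DGF] = ½·(3·(29/6−8) + (26/3)·(8−7) + 9·(7−(29/6))) = ½·(-19/2 + 26/3 + 39/2) = 28/3, so the E-coordinate is 1/3.
[DEG] = ½·(3·(-1−(29/6)) + 11·(29/6−7) + (26/3)·(7−(-1))) = ½·(-35/2 − 143/6 + 208/3) = 14, so the F-coordinate is 1/2.
Check: 1/6 + 1/3 + 1/2 = 1.

(1/6, 1/3, 1/2)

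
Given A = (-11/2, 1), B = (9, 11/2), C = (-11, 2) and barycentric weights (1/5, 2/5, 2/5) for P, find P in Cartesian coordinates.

P = (1/5)·A + (2/5)·B + (2/5)·C.
x-coordinate: (1/5)·(-11/2) + (2/5)·9 + (2/5)·(-11) = -19/10.
y-coordinate: (1/5)·1 + (2/5)·(11/2) + (2/5)·2 = 16/5.

(-19/10, 16/5)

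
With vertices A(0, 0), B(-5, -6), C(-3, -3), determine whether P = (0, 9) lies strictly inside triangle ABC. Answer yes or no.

Barycentric coordinates of P: (-5, -9, 15).
The three coordinates are negative, negative, positive; a point is interior exactly when all three are positive.

no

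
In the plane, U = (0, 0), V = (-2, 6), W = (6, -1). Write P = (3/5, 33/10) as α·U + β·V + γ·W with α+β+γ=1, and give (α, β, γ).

Signed area of the reference triangle: [UVW] = ½·(0·(6−(-1)) + (-2)·(-1−0) + 6·(0−6)) = ½·(0 + 2 − 36) = -17.
[PVW] = ½·((3/5)·(6−(-1)) + (-2)·(-1−(33/10)) + 6·(33/10−6)) = ½·(21/5 + 43/5 − 81/5) = -17/10, so the U-coordinate is (-17/10)/(-17) = 1/10.
[UPW] = ½·(0·(33/10−(-1)) + (3/5)·(-1−0) + 6·(0−(33/10))) = ½·(0 − 3/5 − 99/5) = -51/5, so the V-coordinate is 3/5.
[UVP] = ½·(0·(6−(33/10)) + (-2)·(33/10−0) + (3/5)·(0−6)) = ½·(0 − 33/5 − 18/5) = -51/10, so the W-coordinate is 3/10.
Check: 1/10 + 3/5 + 3/10 = 1.

(1/10, 3/5, 3/10)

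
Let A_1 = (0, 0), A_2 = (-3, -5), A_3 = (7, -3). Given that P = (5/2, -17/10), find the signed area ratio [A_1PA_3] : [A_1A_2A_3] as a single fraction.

1/10

[A_1A_2A_3] = ½·(0·(-5−(-3)) + (-3)·(-3−0) + 7·(0−(-5))) = ½·(0 + 9 + 35) = 22.
[A_1PA_3] = ½·(0·(-17/10−(-3)) + (5/2)·(-3−0) + 7·(0−(-17/10))) = ½·(0 − 15/2 + 119/10) = 11/5, so the ratio is (11/5)/22 = 1/10.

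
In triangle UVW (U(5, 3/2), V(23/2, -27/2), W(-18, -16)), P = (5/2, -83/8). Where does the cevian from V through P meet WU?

(-13/2, -29/4)

Barycentric coordinates of P with respect to UVW: (1/4, 1/2, 1/4).
On side WU the V-coordinate is zero; dropping P's V-weight 1/2 and renormalizing the remaining 1/4 : 1/4 gives weights 1/2, 1/2 on W, U.
Q = (1/2)·(-18, -16) + (1/2)·(5, 3/2) = (-13/2, -29/4).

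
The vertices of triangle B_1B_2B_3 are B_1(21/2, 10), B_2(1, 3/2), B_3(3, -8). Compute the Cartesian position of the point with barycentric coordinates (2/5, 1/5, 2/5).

M = (2/5)·B_1 + (1/5)·B_2 + (2/5)·B_3.
x-coordinate: (2/5)·(21/2) + (1/5)·1 + (2/5)·3 = 28/5.
y-coordinate: (2/5)·10 + (1/5)·(3/2) + (2/5)·(-8) = 11/10.

(28/5, 11/10)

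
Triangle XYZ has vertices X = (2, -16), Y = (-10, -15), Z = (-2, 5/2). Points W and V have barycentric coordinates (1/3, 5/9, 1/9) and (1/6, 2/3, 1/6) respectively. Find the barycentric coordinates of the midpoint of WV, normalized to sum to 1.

Since both coordinate triples sum to 1, the midpoint's barycentrics are the componentwise average.
(1/3+1/6)/2 = 1/4; similarly 11/18 and 5/36.

(1/4, 11/18, 5/36)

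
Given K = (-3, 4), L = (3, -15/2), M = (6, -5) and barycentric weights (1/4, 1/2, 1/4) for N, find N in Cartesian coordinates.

(9/4, -4)

N = (1/4)·K + (1/2)·L + (1/4)·M.
x-coordinate: (1/4)·(-3) + (1/2)·3 + (1/4)·6 = 9/4.
y-coordinate: (1/4)·4 + (1/2)·(-15/2) + (1/4)·(-5) = -4.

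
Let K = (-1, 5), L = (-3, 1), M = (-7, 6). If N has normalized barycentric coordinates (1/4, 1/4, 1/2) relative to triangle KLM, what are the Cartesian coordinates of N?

(-9/2, 9/2)

N = (1/4)·K + (1/4)·L + (1/2)·M.
x-coordinate: (1/4)·(-1) + (1/4)·(-3) + (1/2)·(-7) = -9/2.
y-coordinate: (1/4)·5 + (1/4)·1 + (1/2)·6 = 9/2.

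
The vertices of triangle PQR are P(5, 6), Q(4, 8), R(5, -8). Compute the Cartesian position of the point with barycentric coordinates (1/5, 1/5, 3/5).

S = (1/5)·P + (1/5)·Q + (3/5)·R.
x-coordinate: (1/5)·5 + (1/5)·4 + (3/5)·5 = 24/5.
y-coordinate: (1/5)·6 + (1/5)·8 + (3/5)·(-8) = -2.

(24/5, -2)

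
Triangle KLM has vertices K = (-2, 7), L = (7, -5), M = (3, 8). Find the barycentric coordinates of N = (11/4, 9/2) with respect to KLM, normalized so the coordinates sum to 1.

(1/4, 1/4, 1/2)

Signed area of the reference triangle: [KLM] = ½·((-2)·(-5−8) + 7·(8−7) + 3·(7−(-5))) = ½·(26 + 7 + 36) = 69/2.
[NLM] = ½·((11/4)·(-5−8) + 7·(8−(9/2)) + 3·(9/2−(-5))) = ½·(-143/4 + 49/2 + 57/2) = 69/8, so the K-coordinate is (69/8)/(69/2) = 1/4.
[KNM] = ½·((-2)·(9/2−8) + (11/4)·(8−7) + 3·(7−(9/2))) = ½·(7 + 11/4 + 15/2) = 69/8, so the L-coordinate is 1/4.
[KLN] = ½·((-2)·(-5−(9/2)) + 7·(9/2−7) + (11/4)·(7−(-5))) = ½·(19 − 35/2 + 33) = 69/4, so the M-coordinate is 1/2.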